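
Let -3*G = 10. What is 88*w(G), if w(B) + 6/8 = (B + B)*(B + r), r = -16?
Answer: 101486/9 ≈ 11276.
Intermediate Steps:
G = -10/3 (G = -1/3*10 = -10/3 ≈ -3.3333)
w(B) = -3/4 + 2*B*(-16 + B) (w(B) = -3/4 + (B + B)*(B - 16) = -3/4 + (2*B)*(-16 + B) = -3/4 + 2*B*(-16 + B))
88*w(G) = 88*(-3/4 - 32*(-10/3) + 2*(-10/3)**2) = 88*(-3/4 + 320/3 + 2*(100/9)) = 88*(-3/4 + 320/3 + 200/9) = 88*(4613/36) = 101486/9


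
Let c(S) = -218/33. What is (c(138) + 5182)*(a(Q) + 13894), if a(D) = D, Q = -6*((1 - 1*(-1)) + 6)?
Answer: 2364730648/33 ≈ 7.1658e+7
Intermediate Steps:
Q = -48 (Q = -6*((1 + 1) + 6) = -6*(2 + 6) = -6*8 = -48)
c(S) = -218/33 (c(S) = -218*1/33 = -218/33)
(c(138) + 5182)*(a(Q) + 13894) = (-218/33 + 5182)*(-48 + 13894) = (170788/33)*13846 = 2364730648/33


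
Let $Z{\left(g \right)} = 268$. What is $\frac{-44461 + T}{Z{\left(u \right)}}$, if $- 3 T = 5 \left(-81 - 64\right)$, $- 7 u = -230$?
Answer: $- \frac{66329}{402} \approx -165.0$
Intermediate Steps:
$u = \frac{230}{7}$ ($u = \left(- \frac{1}{7}\right) \left(-230\right) = \frac{230}{7} \approx 32.857$)
$T = \frac{725}{3}$ ($T = - \frac{5 \left(-81 - 64\right)}{3} = - \frac{5 \left(-145\right)}{3} = \left(- \frac{1}{3}\right) \left(-725\right) = \frac{725}{3} \approx 241.67$)
$\frac{-44461 + T}{Z{\left(u \right)}} = \frac{-44461 + \frac{725}{3}}{268} = \left(- \frac{132658}{3}\right) \frac{1}{268} = - \frac{66329}{402}$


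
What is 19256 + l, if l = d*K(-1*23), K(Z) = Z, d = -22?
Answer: 19762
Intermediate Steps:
l = 506 (l = -(-22)*23 = -22*(-23) = 506)
19256 + l = 19256 + 506 = 19762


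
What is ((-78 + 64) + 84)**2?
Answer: 4900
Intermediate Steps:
((-78 + 64) + 84)**2 = (-14 + 84)**2 = 70**2 = 4900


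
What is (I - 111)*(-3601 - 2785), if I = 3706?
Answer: -22957670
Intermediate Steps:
(I - 111)*(-3601 - 2785) = (3706 - 111)*(-3601 - 2785) = 3595*(-6386) = -22957670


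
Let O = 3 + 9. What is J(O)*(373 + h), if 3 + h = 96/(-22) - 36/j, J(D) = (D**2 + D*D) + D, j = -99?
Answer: 109800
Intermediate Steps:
O = 12
J(D) = D + 2*D**2 (J(D) = (D**2 + D**2) + D = 2*D**2 + D = D + 2*D**2)
h = -7 (h = -3 + (96/(-22) - 36/(-99)) = -3 + (96*(-1/22) - 36*(-1/99)) = -3 + (-48/11 + 4/11) = -3 - 4 = -7)
J(O)*(373 + h) = (12*(1 + 2*12))*(373 - 7) = (12*(1 + 24))*366 = (12*25)*366 = 300*366 = 109800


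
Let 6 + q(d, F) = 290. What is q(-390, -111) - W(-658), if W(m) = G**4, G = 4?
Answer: 28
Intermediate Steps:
W(m) = 256 (W(m) = 4**4 = 256)
q(d, F) = 284 (q(d, F) = -6 + 290 = 284)
q(-390, -111) - W(-658) = 284 - 1*256 = 284 - 256 = 28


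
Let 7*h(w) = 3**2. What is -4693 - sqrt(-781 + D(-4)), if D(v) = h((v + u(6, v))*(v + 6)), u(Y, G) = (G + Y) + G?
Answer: -4693 - I*sqrt(38206)/7 ≈ -4693.0 - 27.923*I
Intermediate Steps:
u(Y, G) = Y + 2*G
h(w) = 9/7 (h(w) = (1/7)*3**2 = (1/7)*9 = 9/7)
D(v) = 9/7
-4693 - sqrt(-781 + D(-4)) = -4693 - sqrt(-781 + 9/7) = -4693 - sqrt(-5458/7) = -4693 - I*sqrt(38206)/7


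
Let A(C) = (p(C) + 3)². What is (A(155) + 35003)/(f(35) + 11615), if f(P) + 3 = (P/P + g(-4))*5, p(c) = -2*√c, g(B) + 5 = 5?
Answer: 35632/11617 - 12*√155/11617 ≈ 3.0544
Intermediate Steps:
g(B) = 0 (g(B) = -5 + 5 = 0)
A(C) = (3 - 2*√C)² (A(C) = (-2*√C + 3)² = (3 - 2*√C)²)
f(P) = 2 (f(P) = -3 + (P/P + 0)*5 = -3 + (1 + 0)*5 = -3 + 1*5 = -3 + 5 = 2)
(A(155) + 35003)/(f(35) + 11615) = ((-3 + 2*√155)² + 35003)/(2 + 11615) = (35003 + (-3 + 2*√155)²)/11617 = (35003 + (-3 + 2*√155)²)*(1/11617) = 35003/11617 + (-3 + 2*√155)²/11617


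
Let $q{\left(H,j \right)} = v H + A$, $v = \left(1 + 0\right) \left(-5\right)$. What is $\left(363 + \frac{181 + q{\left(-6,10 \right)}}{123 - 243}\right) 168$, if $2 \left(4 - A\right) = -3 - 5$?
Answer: $\frac{303387}{5} \approx 60677.0$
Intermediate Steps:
$v = -5$ ($v = 1 \left(-5\right) = -5$)
$A = 8$ ($A = 4 - \frac{-3 - 5}{2} = 4 - -4 = 4 + 4 = 8$)
$q{\left(H,j \right)} = 8 - 5 H$ ($q{\left(H,j \right)} = - 5 H + 8 = 8 - 5 H$)
$\left(363 + \frac{181 + q{\left(-6,10 \right)}}{123 - 243}\right) 168 = \left(363 + \frac{181 + \left(8 - -30\right)}{123 - 243}\right) 168 = \left(363 + \frac{181 + \left(8 + 30\right)}{-120}\right) 168 = \left(363 + \left(181 + 38\right) \left(- \frac{1}{120}\right)\right) 168 = \left(363 + 219 \left(- \frac{1}{120}\right)\right) 168 = \left(363 - \frac{73}{40}\right) 168 = \frac{14447}{40} \cdot 168 = \frac{303387}{5}$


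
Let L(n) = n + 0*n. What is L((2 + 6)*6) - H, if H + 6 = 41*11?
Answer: -397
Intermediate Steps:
L(n) = n (L(n) = n + 0 = n)
H = 445 (H = -6 + 41*11 = -6 + 451 = 445)
L((2 + 6)*6) - H = (2 + 6)*6 - 1*445 = 8*6 - 445 = 48 - 445 = -397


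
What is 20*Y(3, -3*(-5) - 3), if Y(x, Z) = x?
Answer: 60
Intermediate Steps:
20*Y(3, -3*(-5) - 3) = 20*3 = 60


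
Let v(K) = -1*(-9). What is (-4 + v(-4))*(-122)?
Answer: -610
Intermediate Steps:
v(K) = 9
(-4 + v(-4))*(-122) = (-4 + 9)*(-122) = 5*(-122) = -610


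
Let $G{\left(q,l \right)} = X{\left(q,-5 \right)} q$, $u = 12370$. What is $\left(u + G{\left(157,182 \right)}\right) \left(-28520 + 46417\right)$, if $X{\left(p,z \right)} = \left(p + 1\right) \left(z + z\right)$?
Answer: $-4218143930$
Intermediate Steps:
$X{\left(p,z \right)} = 2 z \left(1 + p\right)$ ($X{\left(p,z \right)} = \left(1 + p\right) 2 z = 2 z \left(1 + p\right)$)
$G{\left(q,l \right)} = q \left(-10 - 10 q\right)$ ($G{\left(q,l \right)} = 2 \left(-5\right) \left(1 + q\right) q = \left(-10 - 10 q\right) q = q \left(-10 - 10 q\right)$)
$\left(u + G{\left(157,182 \right)}\right) \left(-28520 + 46417\right) = \left(12370 - 1570 \left(1 + 157\right)\right) \left(-28520 + 46417\right) = \left(12370 - 1570 \cdot 158\right) 17897 = \left(12370 - 248060\right) 17897 = \left(-235690\right) 17897 = -4218143930$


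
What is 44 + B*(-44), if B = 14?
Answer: -572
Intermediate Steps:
44 + B*(-44) = 44 + 14*(-44) = 44 - 616 = -572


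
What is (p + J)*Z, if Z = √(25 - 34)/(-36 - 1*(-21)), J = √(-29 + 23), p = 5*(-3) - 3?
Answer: √6/5 + 18*I/5 ≈ 0.4899 + 3.6*I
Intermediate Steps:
p = -18 (p = -15 - 3 = -18)
J = I*√6 (J = √(-6) = I*√6 ≈ 2.4495*I)
Z = -I/5 (Z = √(-9)/(-36 + 21) = (3*I)/(-15) = (3*I)*(-1/15) = -I/5 ≈ -0.2*I)
(p + J)*Z = (-18 + I*√6)*(-I/5) = -I*(-18 + I*√6)/5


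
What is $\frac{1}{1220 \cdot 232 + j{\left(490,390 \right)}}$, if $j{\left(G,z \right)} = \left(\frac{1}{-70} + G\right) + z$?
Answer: $\frac{70}{19874399} \approx 3.5221 \cdot 10^{-6}$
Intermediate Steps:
$j{\left(G,z \right)} = - \frac{1}{70} + G + z$ ($j{\left(G,z \right)} = \left(- \frac{1}{70} + G\right) + z = - \frac{1}{70} + G + z$)
$\frac{1}{1220 \cdot 232 + j{\left(490,390 \right)}} = \frac{1}{1220 \cdot 232 + \left(- \frac{1}{70} + 490 + 390\right)} = \frac{1}{283040 + \frac{61599}{70}} = \frac{1}{\frac{19874399}{70}} = \frac{70}{19874399}$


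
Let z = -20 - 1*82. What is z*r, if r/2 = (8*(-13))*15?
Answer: 318240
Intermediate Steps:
r = -3120 (r = 2*((8*(-13))*15) = 2*(-104*15) = 2*(-1560) = -3120)
z = -102 (z = -20 - 82 = -102)
z*r = -102*(-3120) = 318240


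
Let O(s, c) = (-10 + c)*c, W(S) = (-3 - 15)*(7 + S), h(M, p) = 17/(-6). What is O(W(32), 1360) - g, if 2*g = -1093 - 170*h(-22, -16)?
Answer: 5508917/3 ≈ 1.8363e+6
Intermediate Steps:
h(M, p) = -17/6 (h(M, p) = 17*(-⅙) = -17/6)
W(S) = -126 - 18*S (W(S) = -18*(7 + S) = -126 - 18*S)
g = -917/3 (g = (-1093 - 170*(-17/6))/2 = (-1093 + 1445/3)/2 = (½)*(-1834/3) = -917/3 ≈ -305.67)
O(s, c) = c*(-10 + c)
O(W(32), 1360) - g = 1360*(-10 + 1360) - 1*(-917/3) = 1360*1350 + 917/3 = 1836000 + 917/3 = 5508917/3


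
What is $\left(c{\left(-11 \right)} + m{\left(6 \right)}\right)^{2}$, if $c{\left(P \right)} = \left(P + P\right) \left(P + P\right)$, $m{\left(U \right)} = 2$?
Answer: $236196$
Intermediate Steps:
$c{\left(P \right)} = 4 P^{2}$ ($c{\left(P \right)} = 2 P 2 P = 4 P^{2}$)
$\left(c{\left(-11 \right)} + m{\left(6 \right)}\right)^{2} = \left(4 \left(-11\right)^{2} + 2\right)^{2} = \left(4 \cdot 121 + 2\right)^{2} = \left(484 + 2\right)^{2} = 486^{2} = 236196$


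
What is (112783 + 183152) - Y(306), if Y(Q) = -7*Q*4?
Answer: 304503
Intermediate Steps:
Y(Q) = -28*Q
(112783 + 183152) - Y(306) = (112783 + 183152) - (-28)*306 = 295935 - 1*(-8568) = 295935 + 8568 = 304503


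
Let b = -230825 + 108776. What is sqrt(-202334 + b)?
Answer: I*sqrt(324383) ≈ 569.55*I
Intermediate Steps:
b = -122049
sqrt(-202334 + b) = sqrt(-202334 - 122049) = sqrt(-324383) = I*sqrt(324383)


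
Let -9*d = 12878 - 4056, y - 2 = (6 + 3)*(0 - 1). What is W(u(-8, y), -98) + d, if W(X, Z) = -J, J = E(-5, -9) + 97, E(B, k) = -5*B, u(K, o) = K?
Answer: -9920/9 ≈ -1102.2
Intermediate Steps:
y = -7 (y = 2 + (6 + 3)*(0 - 1) = 2 + 9*(-1) = 2 - 9 = -7)
J = 122 (J = -5*(-5) + 97 = 25 + 97 = 122)
W(X, Z) = -122 (W(X, Z) = -1*122 = -122)
d = -8822/9 (d = -(12878 - 4056)/9 = -⅑*8822 = -8822/9 ≈ -980.22)
W(u(-8, y), -98) + d = -122 - 8822/9 = -9920/9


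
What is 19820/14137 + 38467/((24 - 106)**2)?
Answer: 677077659/95057188 ≈ 7.1228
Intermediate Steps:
19820/14137 + 38467/((24 - 106)**2) = 19820*(1/14137) + 38467/((-82)**2) = 19820/14137 + 38467/6724 = 677077659/95057188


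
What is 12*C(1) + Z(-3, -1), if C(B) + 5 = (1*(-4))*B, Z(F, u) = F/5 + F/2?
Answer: -1101/10 ≈ -110.10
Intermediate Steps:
Z(F, u) = 7*F/10 (Z(F, u) = F*(⅕) + F*(½) = F/5 + F/2 = 7*F/10)
C(B) = -5 - 4*B (C(B) = -5 + (1*(-4))*B = -5 - 4*B)
12*C(1) + Z(-3, -1) = 12*(-5 - 4*1) + (7/10)*(-3) = 12*(-5 - 4) - 21/10 = 12*(-9) - 21/10 = -108 - 21/10 = -1101/10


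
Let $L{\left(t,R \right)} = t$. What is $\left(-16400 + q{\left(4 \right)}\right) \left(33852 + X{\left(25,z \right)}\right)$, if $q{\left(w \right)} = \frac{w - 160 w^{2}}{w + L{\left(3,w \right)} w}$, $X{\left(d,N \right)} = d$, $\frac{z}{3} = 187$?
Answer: $- \frac{2243978603}{4} \approx -5.6099 \cdot 10^{8}$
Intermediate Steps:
$z = 561$ ($z = 3 \cdot 187 = 561$)
$q{\left(w \right)} = \frac{w - 160 w^{2}}{4 w}$ ($q{\left(w \right)} = \frac{w - 160 w^{2}}{w + 3 w} = \frac{w - 160 w^{2}}{4 w}$)
$\left(-16400 + q{\left(4 \right)}\right) \left(33852 + X{\left(25,z \right)}\right) = \left(-16400 + \left(\frac{1}{4} - 160\right)\right) \left(33852 + 25\right) = \left(-16400 + \left(\frac{1}{4} - 160\right)\right) 33877 = \left(-16400 - \frac{639}{4}\right) 33877 = \left(- \frac{66239}{4}\right) 33877 = - \frac{2243978603}{4}$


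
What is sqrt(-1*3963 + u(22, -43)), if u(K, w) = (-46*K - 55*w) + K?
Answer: 2*I*sqrt(647) ≈ 50.872*I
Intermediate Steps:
u(K, w) = -55*w - 45*K (u(K, w) = (-55*w - 46*K) + K = -55*w - 45*K)
sqrt(-1*3963 + u(22, -43)) = sqrt(-1*3963 + (-55*(-43) - 45*22)) = sqrt(-3963 + (2365 - 990)) = sqrt(-3963 + 1375) = sqrt(-2588) = 2*I*sqrt(647)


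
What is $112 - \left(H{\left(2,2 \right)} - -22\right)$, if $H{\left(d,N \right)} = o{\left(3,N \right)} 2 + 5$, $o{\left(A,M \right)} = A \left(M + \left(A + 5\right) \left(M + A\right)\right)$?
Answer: $-167$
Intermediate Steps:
$o{\left(A,M \right)} = A \left(M + \left(5 + A\right) \left(A + M\right)\right)$
$H{\left(d,N \right)} = 149 + 54 N$ ($H{\left(d,N \right)} = 3 \left(3^{2} + 5 \cdot 3 + 6 N + 3 N\right) 2 + 5 = 3 \left(9 + 15 + 6 N + 3 N\right) 2 + 5 = 3 \left(24 + 9 N\right) 2 + 5 = \left(72 + 27 N\right) 2 + 5 = \left(144 + 54 N\right) + 5 = 149 + 54 N$)
$112 - \left(H{\left(2,2 \right)} - -22\right) = 112 - \left(\left(149 + 54 \cdot 2\right) - -22\right) = 112 - \left(\left(149 + 108\right) + 22\right) = 112 - \left(257 + 22\right) = 112 - 279 = -167$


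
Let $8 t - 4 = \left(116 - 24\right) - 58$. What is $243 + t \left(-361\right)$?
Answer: $- \frac{5887}{4} \approx -1471.8$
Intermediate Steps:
$t = \frac{19}{4}$ ($t = \frac{1}{2} + \frac{\left(116 - 24\right) - 58}{8} = \frac{1}{2} + \frac{92 - 58}{8} = \frac{1}{2} + \frac{1}{8} \cdot 34 = \frac{1}{2} + \frac{17}{4} = \frac{19}{4} \approx 4.75$)
$243 + t \left(-361\right) = 243 + \frac{19}{4} \left(-361\right) = 243 - \frac{6859}{4} = - \frac{5887}{4}$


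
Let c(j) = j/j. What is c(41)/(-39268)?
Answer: -1/39268 ≈ -2.5466e-5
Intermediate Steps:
c(j) = 1
c(41)/(-39268) = 1/(-39268) = 1*(-1/39268) = -1/39268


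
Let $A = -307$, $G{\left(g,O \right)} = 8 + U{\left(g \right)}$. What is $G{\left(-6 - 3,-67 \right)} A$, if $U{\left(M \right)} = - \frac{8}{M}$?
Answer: $- \frac{24560}{9} \approx -2728.9$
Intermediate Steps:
$G{\left(g,O \right)} = 8 - \frac{8}{g}$
$G{\left(-6 - 3,-67 \right)} A = \left(8 - \frac{8}{-6 - 3}\right) \left(-307\right) = \left(8 - \frac{8}{-9}\right) \left(-307\right) = \left(8 - - \frac{8}{9}\right) \left(-307\right) = \left(8 + \frac{8}{9}\right) \left(-307\right) = \frac{80}{9} \left(-307\right) = - \frac{24560}{9}$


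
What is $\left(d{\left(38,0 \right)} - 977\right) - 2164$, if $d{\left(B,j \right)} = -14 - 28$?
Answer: $-3183$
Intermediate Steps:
$d{\left(B,j \right)} = -42$
$\left(d{\left(38,0 \right)} - 977\right) - 2164 = \left(-42 - 977\right) - 2164 = -1019 - 2164 = -3183$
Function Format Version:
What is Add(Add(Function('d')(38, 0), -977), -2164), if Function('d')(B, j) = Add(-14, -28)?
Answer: -3183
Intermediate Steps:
Function('d')(B, j) = -42
Add(Add(Function('d')(38, 0), -977), -2164) = Add(Add(-42, -977), -2164) = Add(-1019, -2164) = -3183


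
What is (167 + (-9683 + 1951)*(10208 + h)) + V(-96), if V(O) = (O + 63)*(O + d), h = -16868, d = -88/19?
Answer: 978473549/19 ≈ 5.1499e+7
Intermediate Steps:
d = -88/19 (d = -88*1/19 = -88/19 ≈ -4.6316)
V(O) = (63 + O)*(-88/19 + O) (V(O) = (O + 63)*(O - 88/19) = (63 + O)*(-88/19 + O))
(167 + (-9683 + 1951)*(10208 + h)) + V(-96) = (167 + (-9683 + 1951)*(10208 - 16868)) + (-5544/19 + (-96)**2 + (1109/19)*(-96)) = (167 - 7732*(-6660)) + (-5544/19 + 9216 - 106464/19) = (167 + 51495120) + 63096/19 = 51495287 + 63096/19 = 978473549/19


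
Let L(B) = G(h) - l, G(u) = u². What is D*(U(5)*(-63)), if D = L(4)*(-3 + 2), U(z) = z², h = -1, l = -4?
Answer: 7875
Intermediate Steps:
L(B) = 5 (L(B) = (-1)² - 1*(-4) = 1 + 4 = 5)
D = -5 (D = 5*(-3 + 2) = 5*(-1) = -5)
D*(U(5)*(-63)) = -5*5²*(-63) = -125*(-63) = -5*(-1575) = 7875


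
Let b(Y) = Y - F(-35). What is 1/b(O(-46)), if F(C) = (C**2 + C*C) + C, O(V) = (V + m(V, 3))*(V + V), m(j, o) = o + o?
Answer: 1/1265 ≈ 0.00079051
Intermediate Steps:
m(j, o) = 2*o
O(V) = 2*V*(6 + V) (O(V) = (V + 2*3)*(V + V) = (V + 6)*(2*V) = (6 + V)*(2*V) = 2*V*(6 + V))
F(C) = C + 2*C**2 (F(C) = (C**2 + C**2) + C = 2*C**2 + C = C + 2*C**2)
b(Y) = -2415 + Y (b(Y) = Y - (-35)*(1 + 2*(-35)) = Y - (-35)*(1 - 70) = Y - (-35)*(-69) = Y - 1*2415 = Y - 2415 = -2415 + Y)
1/b(O(-46)) = 1/(-2415 + 2*(-46)*(6 - 46)) = 1/(-2415 + 2*(-46)*(-40)) = 1/(-2415 + 3680) = 1/1265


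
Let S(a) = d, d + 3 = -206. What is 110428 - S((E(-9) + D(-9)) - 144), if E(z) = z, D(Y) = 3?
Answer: 110637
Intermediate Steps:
d = -209 (d = -3 - 206 = -209)
S(a) = -209
110428 - S((E(-9) + D(-9)) - 144) = 110428 - 1*(-209) = 110428 + 209 = 110637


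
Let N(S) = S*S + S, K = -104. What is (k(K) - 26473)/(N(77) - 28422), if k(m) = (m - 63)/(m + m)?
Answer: 5506217/4662528 ≈ 1.1810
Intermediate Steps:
k(m) = (-63 + m)/(2*m) (k(m) = (-63 + m)/((2*m)) = (-63 + m)*(1/(2*m)) = (-63 + m)/(2*m))
N(S) = S + S**2 (N(S) = S**2 + S = S + S**2)
(k(K) - 26473)/(N(77) - 28422) = ((1/2)*(-63 - 104)/(-104) - 26473)/(77*(1 + 77) - 28422) = ((1/2)*(-1/104)*(-167) - 26473)/(77*78 - 28422) = (167/208 - 26473)/(6006 - 28422) = -5506217/208/(-22416) = -5506217/208*(-1/22416) = 5506217/4662528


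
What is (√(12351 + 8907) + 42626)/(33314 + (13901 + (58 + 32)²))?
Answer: 42626/55315 + 3*√2362/55315 ≈ 0.77324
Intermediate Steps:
(√(12351 + 8907) + 42626)/(33314 + (13901 + (58 + 32)²)) = (√21258 + 42626)/(33314 + (13901 + 90²)) = (3*√2362 + 42626)/(33314 + (13901 + 8100)) = (42626 + 3*√2362)/(33314 + 22001) = (42626 + 3*√2362)/55315 = (42626 + 3*√2362)*(1/55315) = 42626/55315 + 3*√2362/55315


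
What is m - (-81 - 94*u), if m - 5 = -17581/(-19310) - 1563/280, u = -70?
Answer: -702740361/108136 ≈ -6498.7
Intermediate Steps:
m = 35503/108136 (m = 5 + (-17581/(-19310) - 1563/280) = 5 + (-17581*(-1/19310) - 1563*1/280) = 5 + (17581/19310 - 1563/280) = 5 - 505177/108136 = 35503/108136 ≈ 0.32832)
m - (-81 - 94*u) = 35503/108136 - (-81 - 94*(-70)) = 35503/108136 - (-81 + 6580) = 35503/108136 - 1*6499 = 35503/108136 - 6499 = -702740361/108136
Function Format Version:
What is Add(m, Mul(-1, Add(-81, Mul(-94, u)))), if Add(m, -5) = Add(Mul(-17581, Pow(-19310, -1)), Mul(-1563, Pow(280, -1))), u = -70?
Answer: Rational(-702740361, 108136) ≈ -6498.7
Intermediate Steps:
m = Rational(35503, 108136) (m = Add(5, Add(Mul(-17581, Pow(-19310, -1)), Mul(-1563, Pow(280, -1)))) = Add(5, Add(Mul(-17581, Rational(-1, 19310)), Mul(-1563, Rational(1, 280)))) = Add(5, Add(Rational(17581, 19310), Rational(-1563, 280))) = Add(5, Rational(-505177, 108136)) = Rational(35503, 108136) ≈ 0.32832)
Add(m, Mul(-1, Add(-81, Mul(-94, u)))) = Add(Rational(35503, 108136), Mul(-1, Add(-81, Mul(-94, -70)))) = Add(Rational(35503, 108136), Mul(-1, Add(-81, 6580))) = Add(Rational(35503, 108136), Mul(-1, 6499)) = Add(Rational(35503, 108136), -6499) = Rational(-702740361, 108136)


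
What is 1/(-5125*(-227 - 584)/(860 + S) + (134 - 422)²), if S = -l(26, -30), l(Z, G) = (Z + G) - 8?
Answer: 872/76483543 ≈ 1.1401e-5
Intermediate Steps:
l(Z, G) = -8 + G + Z (l(Z, G) = (G + Z) - 8 = -8 + G + Z)
S = 12 (S = -(-8 - 30 + 26) = -1*(-12) = 12)
1/(-5125*(-227 - 584)/(860 + S) + (134 - 422)²) = 1/(-5125*(-227 - 584)/(860 + 12) + (134 - 422)²) = 1/(-(-4156375)/872 + (-288)²) = 1/(-(-4156375)/872 + 82944) = 1/(-5125*(-811/872) + 82944) = 1/(4156375/872 + 82944) = 1/(76483543/872) = 872/76483543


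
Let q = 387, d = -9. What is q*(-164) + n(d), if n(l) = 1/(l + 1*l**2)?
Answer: -4569695/72 ≈ -63468.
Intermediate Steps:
n(l) = 1/(l + l**2)
q*(-164) + n(d) = 387*(-164) + 1/((-9)*(1 - 9)) = -63468 - 1/9/(-8) = -63468 - 1/9*(-1/8) = -63468 + 1/72 = -4569695/72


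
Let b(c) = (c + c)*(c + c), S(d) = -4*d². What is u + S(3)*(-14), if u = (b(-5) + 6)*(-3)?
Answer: 186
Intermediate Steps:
b(c) = 4*c² (b(c) = (2*c)*(2*c) = 4*c²)
u = -318 (u = (4*(-5)² + 6)*(-3) = (4*25 + 6)*(-3) = (100 + 6)*(-3) = 106*(-3) = -318)
u + S(3)*(-14) = -318 - 4*3²*(-14) = -318 - 4*9*(-14) = -318 - 36*(-14) = -318 + 504 = 186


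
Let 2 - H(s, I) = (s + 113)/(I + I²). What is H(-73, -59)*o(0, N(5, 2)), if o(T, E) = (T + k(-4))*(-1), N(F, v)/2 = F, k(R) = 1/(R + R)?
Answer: 1701/6844 ≈ 0.24854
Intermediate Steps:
k(R) = 1/(2*R)
N(F, v) = 2*F
o(T, E) = ⅛ - T (o(T, E) = (T + (½)/(-4))*(-1) = (T + (½)*(-¼))*(-1) = (T - ⅛)*(-1) = (-⅛ + T)*(-1) = ⅛ - T)
H(s, I) = 2 - (113 + s)/(I + I²) (H(s, I) = 2 - (s + 113)/(I + I²) = 2 - (113 + s)/(I + I²))
H(-73, -59)*o(0, N(5, 2)) = ((-113 - 1*(-73) + 2*(-59) + 2*(-59)²)/((-59)*(1 - 59)))*(⅛ - 1*0) = (-1/59*(-113 + 73 - 118 + 2*3481)/(-58))*(⅛ + 0) = -1/59*(-1/58)*(-113 + 73 - 118 + 6962)*(⅛) = -1/59*(-1/58)*6804*(⅛) = (3402/1711)*(⅛) = 1701/6844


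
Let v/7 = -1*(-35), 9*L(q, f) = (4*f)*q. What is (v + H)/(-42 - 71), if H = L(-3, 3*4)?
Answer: -229/113 ≈ -2.0266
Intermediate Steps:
L(q, f) = 4*f*q/9 (L(q, f) = ((4*f)*q)/9 = (4*f*q)/9 = 4*f*q/9)
H = -16 (H = (4/9)*(3*4)*(-3) = (4/9)*12*(-3) = -16)
v = 245 (v = 7*(-1*(-35)) = 7*35 = 245)
(v + H)/(-42 - 71) = (245 - 16)/(-42 - 71) = 229/(-113) = 229*(-1/113) = -229/113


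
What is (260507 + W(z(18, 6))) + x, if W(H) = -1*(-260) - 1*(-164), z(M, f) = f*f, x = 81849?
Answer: 342780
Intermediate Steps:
z(M, f) = f²
W(H) = 424 (W(H) = 260 + 164 = 424)
(260507 + W(z(18, 6))) + x = (260507 + 424) + 81849 = 260931 + 81849 = 342780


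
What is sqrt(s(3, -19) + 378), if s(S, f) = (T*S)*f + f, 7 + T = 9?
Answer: 7*sqrt(5) ≈ 15.652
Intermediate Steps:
T = 2 (T = -7 + 9 = 2)
s(S, f) = f + 2*S*f (s(S, f) = (2*S)*f + f = 2*S*f + f = f + 2*S*f)
sqrt(s(3, -19) + 378) = sqrt(-19*(1 + 2*3) + 378) = sqrt(-19*(1 + 6) + 378) = sqrt(-19*7 + 378) = sqrt(-133 + 378) = sqrt(245) = 7*sqrt(5)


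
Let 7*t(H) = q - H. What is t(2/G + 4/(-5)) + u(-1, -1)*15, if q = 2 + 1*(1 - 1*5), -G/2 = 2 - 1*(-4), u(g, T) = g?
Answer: -3181/210 ≈ -15.148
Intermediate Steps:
G = -12 (G = -2*(2 - 1*(-4)) = -2*(2 + 4) = -2*6 = -12)
q = -2 (q = 2 + 1*(1 - 5) = 2 + 1*(-4) = 2 - 4 = -2)
t(H) = -2/7 - H/7 (t(H) = (-2 - H)/7 = -2/7 - H/7)
t(2/G + 4/(-5)) + u(-1, -1)*15 = (-2/7 - (2/(-12) + 4/(-5))/7) - 1*15 = (-2/7 - (2*(-1/12) + 4*(-⅕))/7) - 15 = (-2/7 - (-⅙ - ⅘)/7) - 15 = (-2/7 - ⅐*(-29/30)) - 15 = (-2/7 + 29/210) - 15 = -31/210 - 15 = -3181/210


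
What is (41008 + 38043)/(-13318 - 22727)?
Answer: -79051/36045 ≈ -2.1931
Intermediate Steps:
(41008 + 38043)/(-13318 - 22727) = 79051/(-36045) = 79051*(-1/36045) = -79051/36045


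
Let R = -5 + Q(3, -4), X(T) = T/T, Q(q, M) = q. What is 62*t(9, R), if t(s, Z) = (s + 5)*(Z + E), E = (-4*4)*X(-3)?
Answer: -15624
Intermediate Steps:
X(T) = 1
E = -16 (E = -4*4*1 = -16*1 = -16)
R = -2 (R = -5 + 3 = -2)
t(s, Z) = (-16 + Z)*(5 + s) (t(s, Z) = (s + 5)*(Z - 16) = (5 + s)*(-16 + Z) = (-16 + Z)*(5 + s))
62*t(9, R) = 62*(-80 - 16*9 + 5*(-2) - 2*9) = 62*(-80 - 144 - 10 - 18) = 62*(-252) = -15624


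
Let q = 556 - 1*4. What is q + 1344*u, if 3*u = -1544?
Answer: -691160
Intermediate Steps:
u = -1544/3 (u = (1/3)*(-1544) = -1544/3 ≈ -514.67)
q = 552 (q = 556 - 4 = 552)
q + 1344*u = 552 + 1344*(-1544/3) = 552 - 691712 = -691160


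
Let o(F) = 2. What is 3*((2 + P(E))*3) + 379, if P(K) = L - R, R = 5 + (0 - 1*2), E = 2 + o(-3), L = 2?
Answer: 388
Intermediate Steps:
E = 4 (E = 2 + 2 = 4)
R = 3 (R = 5 + (0 - 2) = 5 - 2 = 3)
P(K) = -1 (P(K) = 2 - 1*3 = 2 - 3 = -1)
3*((2 + P(E))*3) + 379 = 3*((2 - 1)*3) + 379 = 3*(1*3) + 379 = 3*3 + 379 = 9 + 379 = 388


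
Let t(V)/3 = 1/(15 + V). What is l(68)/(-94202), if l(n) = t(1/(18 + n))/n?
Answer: -129/4134902588 ≈ -3.1198e-8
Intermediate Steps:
t(V) = 3/(15 + V)
l(n) = 3/(n*(15 + 1/(18 + n))) (l(n) = (3/(15 + 1/(18 + n)))/n = 3/(n*(15 + 1/(18 + n))))
l(68)/(-94202) = (3*(18 + 68)/(68*(271 + 15*68)))/(-94202) = (3*(1/68)*86/(271 + 1020))*(-1/94202) = (3*(1/68)*86/1291)*(-1/94202) = (3*(1/68)*(1/1291)*86)*(-1/94202) = (129/43894)*(-1/94202) = -129/4134902588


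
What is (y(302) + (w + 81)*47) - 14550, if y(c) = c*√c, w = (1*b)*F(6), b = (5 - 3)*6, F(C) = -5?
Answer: -13563 + 302*√302 ≈ -8314.8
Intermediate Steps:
b = 12 (b = 2*6 = 12)
w = -60 (w = (1*12)*(-5) = 12*(-5) = -60)
y(c) = c^(3/2)
(y(302) + (w + 81)*47) - 14550 = (302^(3/2) + (-60 + 81)*47) - 14550 = (302*√302 + 21*47) - 14550 = (302*√302 + 987) - 14550 = (987 + 302*√302) - 14550 = -13563 + 302*√302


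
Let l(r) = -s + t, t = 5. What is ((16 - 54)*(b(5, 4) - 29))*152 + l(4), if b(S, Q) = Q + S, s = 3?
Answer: 115522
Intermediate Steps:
l(r) = 2 (l(r) = -1*3 + 5 = -3 + 5 = 2)
((16 - 54)*(b(5, 4) - 29))*152 + l(4) = ((16 - 54)*((4 + 5) - 29))*152 + 2 = -38*(9 - 29)*152 + 2 = -38*(-20)*152 + 2 = 760*152 + 2 = 115520 + 2 = 115522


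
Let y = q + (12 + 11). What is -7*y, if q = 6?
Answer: -203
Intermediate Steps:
y = 29 (y = 6 + (12 + 11) = 6 + 23 = 29)
-7*y = -7*29 = -203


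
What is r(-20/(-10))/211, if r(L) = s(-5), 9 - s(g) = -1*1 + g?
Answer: 15/211 ≈ 0.071090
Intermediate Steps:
s(g) = 10 - g (s(g) = 9 - (-1*1 + g) = 9 - (-1 + g) = 9 + (1 - g) = 10 - g)
r(L) = 15 (r(L) = 10 - 1*(-5) = 10 + 5 = 15)
r(-20/(-10))/211 = 15/211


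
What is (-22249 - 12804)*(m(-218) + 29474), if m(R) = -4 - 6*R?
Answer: -1078861234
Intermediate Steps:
(-22249 - 12804)*(m(-218) + 29474) = (-22249 - 12804)*((-4 - 6*(-218)) + 29474) = -35053*((-4 + 1308) + 29474) = -35053*(1304 + 29474) = -35053*30778 = -1078861234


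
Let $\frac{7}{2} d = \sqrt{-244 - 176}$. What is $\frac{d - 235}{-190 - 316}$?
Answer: $\frac{235}{506} - \frac{2 i \sqrt{105}}{1771} \approx 0.46443 - 0.011572 i$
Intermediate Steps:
$d = \frac{4 i \sqrt{105}}{7}$ ($d = \frac{2 \sqrt{-244 - 176}}{7} = \frac{2 \sqrt{-420}}{7} = \frac{2 \cdot 2 i \sqrt{105}}{7} = \frac{4 i \sqrt{105}}{7} \approx 5.8554 i$)
$\frac{d - 235}{-190 - 316} = \frac{\frac{4 i \sqrt{105}}{7} - 235}{-190 - 316} = \frac{-235 + \frac{4 i \sqrt{105}}{7}}{-506} = \left(-235 + \frac{4 i \sqrt{105}}{7}\right) \left(- \frac{1}{506}\right) = \frac{235}{506} - \frac{2 i \sqrt{105}}{1771}$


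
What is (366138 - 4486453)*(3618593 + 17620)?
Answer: -14982342967095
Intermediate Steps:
(366138 - 4486453)*(3618593 + 17620) = -4120315*3636213 = -14982342967095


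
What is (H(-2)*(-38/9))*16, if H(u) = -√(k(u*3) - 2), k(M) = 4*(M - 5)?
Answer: 608*I*√46/9 ≈ 458.18*I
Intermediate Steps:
k(M) = -20 + 4*M (k(M) = 4*(-5 + M) = -20 + 4*M)
H(u) = -√(-22 + 12*u) (H(u) = -√((-20 + 4*(u*3)) - 2) = -√((-20 + 4*(3*u)) - 2) = -√((-20 + 12*u) - 2) = -√(-22 + 12*u))
(H(-2)*(-38/9))*16 = ((-√(-22 + 12*(-2)))*(-38/9))*16 = ((-√(-22 - 24))*(-38*⅑))*16 = (-√(-46)*(-38/9))*16 = (-I*√46*(-38/9))*16 = (38*I*√46/9)*16 = 608*I*√46/9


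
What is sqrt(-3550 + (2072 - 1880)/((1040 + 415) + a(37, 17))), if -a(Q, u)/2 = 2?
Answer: I*sqrt(7473894958)/1451 ≈ 59.581*I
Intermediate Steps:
a(Q, u) = -4 (a(Q, u) = -2*2 = -4)
sqrt(-3550 + (2072 - 1880)/((1040 + 415) + a(37, 17))) = sqrt(-3550 + (2072 - 1880)/((1040 + 415) - 4)) = sqrt(-3550 + 192/(1455 - 4)) = sqrt(-3550 + 192/1451) = sqrt(-5150858/1451) = I*sqrt(7473894958)/1451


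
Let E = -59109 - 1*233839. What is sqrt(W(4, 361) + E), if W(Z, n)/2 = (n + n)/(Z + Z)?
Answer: I*sqrt(1171070)/2 ≈ 541.08*I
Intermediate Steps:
E = -292948 (E = -59109 - 233839 = -292948)
W(Z, n) = 2*n/Z (W(Z, n) = 2*((n + n)/(Z + Z)) = 2*((2*n)/((2*Z))) = 2*((2*n)*(1/(2*Z))) = 2*(n/Z) = 2*n/Z)
sqrt(W(4, 361) + E) = sqrt(2*361/4 - 292948) = sqrt(2*361*(1/4) - 292948) = sqrt(361/2 - 292948) = sqrt(-585535/2) = I*sqrt(1171070)/2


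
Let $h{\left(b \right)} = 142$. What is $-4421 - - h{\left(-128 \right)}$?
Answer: $-4279$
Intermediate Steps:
$-4421 - - h{\left(-128 \right)} = -4421 - \left(-1\right) 142 = -4421 - -142 = -4421 + 142 = -4279$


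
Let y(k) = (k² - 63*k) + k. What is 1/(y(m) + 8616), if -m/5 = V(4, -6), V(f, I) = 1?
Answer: 1/8951 ≈ 0.00011172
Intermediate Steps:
m = -5 (m = -5*1 = -5)
y(k) = k² - 62*k
1/(y(m) + 8616) = 1/(-5*(-62 - 5) + 8616) = 1/(-5*(-67) + 8616) = 1/(335 + 8616) = 1/8951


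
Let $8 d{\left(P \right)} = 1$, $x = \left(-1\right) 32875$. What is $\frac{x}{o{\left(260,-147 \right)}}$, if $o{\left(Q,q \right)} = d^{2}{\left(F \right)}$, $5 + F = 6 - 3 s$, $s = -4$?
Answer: $-2104000$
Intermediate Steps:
$F = 13$ ($F = -5 + \left(6 - -12\right) = -5 + \left(6 + 12\right) = -5 + 18 = 13$)
$x = -32875$
$d{\left(P \right)} = \frac{1}{8}$ ($d{\left(P \right)} = \frac{1}{8} \cdot 1 = \frac{1}{8}$)
$o{\left(Q,q \right)} = \frac{1}{64}$ ($o{\left(Q,q \right)} = \left(\frac{1}{8}\right)^{2} = \frac{1}{64}$)
$\frac{x}{o{\left(260,-147 \right)}} = - 32875 \frac{1}{\frac{1}{64}} = \left(-32875\right) 64 = -2104000$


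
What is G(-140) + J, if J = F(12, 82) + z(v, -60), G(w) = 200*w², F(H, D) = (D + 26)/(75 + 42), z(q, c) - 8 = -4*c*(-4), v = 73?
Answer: 50947636/13 ≈ 3.9190e+6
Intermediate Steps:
z(q, c) = 8 + 16*c (z(q, c) = 8 - 4*c*(-4) = 8 + 16*c)
F(H, D) = 2/9 + D/117 (F(H, D) = (26 + D)/117 = (26 + D)*(1/117) = 2/9 + D/117)
J = -12364/13 (J = (2/9 + (1/117)*82) + (8 + 16*(-60)) = (2/9 + 82/117) + (8 - 960) = 12/13 - 952 = -12364/13 ≈ -951.08)
G(-140) + J = 200*(-140)² - 12364/13 = 200*19600 - 12364/13 = 3920000 - 12364/13 = 50947636/13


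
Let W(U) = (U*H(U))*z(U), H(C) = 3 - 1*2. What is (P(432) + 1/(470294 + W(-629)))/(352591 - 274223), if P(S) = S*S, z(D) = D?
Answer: 161604253441/67861594080 ≈ 2.3814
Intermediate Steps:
H(C) = 1 (H(C) = 3 - 2 = 1)
W(U) = U**2 (W(U) = (U*1)*U = U*U = U**2)
P(S) = S**2
(P(432) + 1/(470294 + W(-629)))/(352591 - 274223) = (432**2 + 1/(470294 + (-629)**2))/(352591 - 274223) = (186624 + 1/(470294 + 395641))/78368 = (186624 + 1/865935)*(1/78368) = (161604253441/865935)*(1/78368) = 161604253441/67861594080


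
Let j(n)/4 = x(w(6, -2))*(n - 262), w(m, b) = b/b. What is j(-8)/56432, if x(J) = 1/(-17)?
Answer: 135/119918 ≈ 0.0011258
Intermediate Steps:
w(m, b) = 1
x(J) = -1/17
j(n) = 1048/17 - 4*n/17 (j(n) = 4*(-(n - 262)/17) = 4*(-(-262 + n)/17) = 4*(262/17 - n/17) = 1048/17 - 4*n/17)
j(-8)/56432 = (1048/17 - 4/17*(-8))/56432 = (1048/17 + 32/17)*(1/56432) = (1080/17)*(1/56432) = 135/119918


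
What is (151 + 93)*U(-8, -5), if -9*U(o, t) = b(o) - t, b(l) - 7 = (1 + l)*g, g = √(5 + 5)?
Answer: -976/3 + 1708*√10/9 ≈ 274.80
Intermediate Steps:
g = √10 ≈ 3.1623
b(l) = 7 + √10*(1 + l) (b(l) = 7 + (1 + l)*√10 = 7 + √10*(1 + l))
U(o, t) = -7/9 - √10/9 + t/9 - o*√10/9 (U(o, t) = -((7 + √10 + o*√10) - t)/9 = -(7 + √10 - t + o*√10)/9 = -7/9 - √10/9 + t/9 - o*√10/9)
(151 + 93)*U(-8, -5) = (151 + 93)*(-7/9 - √10/9 + (⅑)*(-5) - ⅑*(-8)*√10) = 244*(-7/9 - √10/9 - 5/9 + 8*√10/9) = 244*(-4/3 + 7*√10/9) = -976/3 + 1708*√10/9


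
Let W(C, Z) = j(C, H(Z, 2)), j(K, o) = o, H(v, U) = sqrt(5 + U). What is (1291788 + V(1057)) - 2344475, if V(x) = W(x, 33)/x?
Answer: -1052687 + sqrt(7)/1057 ≈ -1.0527e+6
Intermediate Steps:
W(C, Z) = sqrt(7) (W(C, Z) = sqrt(5 + 2) = sqrt(7))
V(x) = sqrt(7)/x
(1291788 + V(1057)) - 2344475 = (1291788 + sqrt(7)/1057) - 2344475 = -1052687 + sqrt(7)/1057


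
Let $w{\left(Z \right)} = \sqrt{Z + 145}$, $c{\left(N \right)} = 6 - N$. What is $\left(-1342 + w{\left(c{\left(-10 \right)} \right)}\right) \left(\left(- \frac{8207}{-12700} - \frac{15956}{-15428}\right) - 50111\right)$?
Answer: $\frac{1647002981692871}{24491950} - \frac{2454549898201 \sqrt{161}}{48983900} \approx 6.6611 \cdot 10^{7}$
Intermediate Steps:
$w{\left(Z \right)} = \sqrt{145 + Z}$
$\left(-1342 + w{\left(c{\left(-10 \right)} \right)}\right) \left(\left(- \frac{8207}{-12700} - \frac{15956}{-15428}\right) - 50111\right) = \left(-1342 + \sqrt{145 + \left(6 - -10\right)}\right) \left(\left(- \frac{8207}{-12700} - \frac{15956}{-15428}\right) - 50111\right) = \left(-1342 + \sqrt{145 + \left(6 + 10\right)}\right) \left(\left(\left(-8207\right) \left(- \frac{1}{12700}\right) - - \frac{3989}{3857}\right) - 50111\right) = \left(-1342 + \sqrt{145 + 16}\right) \left(\left(\frac{8207}{12700} + \frac{3989}{3857}\right) - 50111\right) = \left(-1342 + \sqrt{161}\right) \left(\frac{82314699}{48983900} - 50111\right) = \left(-1342 + \sqrt{161}\right) \left(- \frac{2454549898201}{48983900}\right) = \frac{1647002981692871}{24491950} - \frac{2454549898201 \sqrt{161}}{48983900}$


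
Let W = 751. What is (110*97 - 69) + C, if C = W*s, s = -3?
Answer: 8348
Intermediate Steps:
C = -2253 (C = 751*(-3) = -2253)
(110*97 - 69) + C = (110*97 - 69) - 2253 = (10670 - 69) - 2253 = 10601 - 2253 = 8348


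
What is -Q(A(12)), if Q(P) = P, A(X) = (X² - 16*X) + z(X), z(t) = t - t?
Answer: 48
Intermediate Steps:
z(t) = 0
A(X) = X² - 16*X (A(X) = (X² - 16*X) + 0 = X² - 16*X)
-Q(A(12)) = -12*(-16 + 12) = -12*(-4) = -1*(-48) = 48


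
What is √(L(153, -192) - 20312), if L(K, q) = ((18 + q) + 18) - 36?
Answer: 2*I*√5126 ≈ 143.19*I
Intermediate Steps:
L(K, q) = q (L(K, q) = (36 + q) - 36 = q)
√(L(153, -192) - 20312) = √(-192 - 20312) = √(-20504) = 2*I*√5126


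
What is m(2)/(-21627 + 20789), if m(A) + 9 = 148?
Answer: -139/838 ≈ -0.16587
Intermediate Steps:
m(A) = 139 (m(A) = -9 + 148 = 139)
m(2)/(-21627 + 20789) = 139/(-21627 + 20789) = 139/(-838) = 139*(-1/838) = -139/838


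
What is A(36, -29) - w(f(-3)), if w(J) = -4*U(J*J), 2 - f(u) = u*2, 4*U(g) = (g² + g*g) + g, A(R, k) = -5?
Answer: 8251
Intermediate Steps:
U(g) = g²/2 + g/4 (U(g) = ((g² + g*g) + g)/4 = ((g² + g²) + g)/4 = (2*g² + g)/4 = (g + 2*g²)/4 = g²/2 + g/4)
f(u) = 2 - 2*u (f(u) = 2 - u*2 = 2 - 2*u)
w(J) = -J²*(1 + 2*J²) (w(J) = -J*J*(1 + 2*(J*J)) = -J²*(1 + 2*J²))
A(36, -29) - w(f(-3)) = -5 - (-(2 - 2*(-3))² - 2*(2 - 2*(-3))⁴) = -5 - (-(2 + 6)² - 2*(2 + 6)⁴) = -5 - (-1*8² - 2*8⁴) = -5 - (-1*64 - 2*4096) = -5 - (-64 - 8192) = -5 - 1*(-8256) = -5 + 8256 = 8251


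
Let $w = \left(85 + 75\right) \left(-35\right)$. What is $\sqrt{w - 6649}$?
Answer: $3 i \sqrt{1361} \approx 110.68 i$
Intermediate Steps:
$w = -5600$ ($w = 160 \left(-35\right) = -5600$)
$\sqrt{w - 6649} = \sqrt{-5600 - 6649} = \sqrt{-12249} = 3 i \sqrt{1361}$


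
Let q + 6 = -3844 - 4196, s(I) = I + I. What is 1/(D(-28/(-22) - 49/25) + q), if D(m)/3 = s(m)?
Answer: -275/2213784 ≈ -0.00012422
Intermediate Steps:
s(I) = 2*I
D(m) = 6*m (D(m) = 3*(2*m) = 6*m)
q = -8046 (q = -6 + (-3844 - 4196) = -6 - 8040 = -8046)
1/(D(-28/(-22) - 49/25) + q) = 1/(6*(-28/(-22) - 49/25) - 8046) = 1/(6*(-28*(-1/22) - 49*1/25) - 8046) = 1/(6*(14/11 - 49/25) - 8046) = 1/(6*(-189/275) - 8046) = 1/(-1134/275 - 8046) = 1/(-2213784/275) = -275/2213784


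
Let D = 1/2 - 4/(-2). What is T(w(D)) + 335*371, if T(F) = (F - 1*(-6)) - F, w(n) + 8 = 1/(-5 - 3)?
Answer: 124291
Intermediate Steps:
D = 5/2 (D = 1*(½) - 4*(-½) = ½ + 2 = 5/2 ≈ 2.5000)
w(n) = -65/8 (w(n) = -8 + 1/(-5 - 3) = -8 + 1/(-8) = -8 - ⅛ = -65/8)
T(F) = 6 (T(F) = (F + 6) - F = (6 + F) - F = 6)
T(w(D)) + 335*371 = 6 + 335*371 = 6 + 124285 = 124291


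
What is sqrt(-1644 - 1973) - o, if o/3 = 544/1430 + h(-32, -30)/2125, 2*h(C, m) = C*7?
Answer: -298752/303875 + I*sqrt(3617) ≈ -0.98314 + 60.141*I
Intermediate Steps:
h(C, m) = 7*C/2 (h(C, m) = (C*7)/2 = (7*C)/2 = 7*C/2)
o = 298752/303875 (o = 3*(544/1430 + ((7/2)*(-32))/2125) = 3*(544*(1/1430) - 112*1/2125) = 3*(272/715 - 112/2125) = 3*(99584/303875) = 298752/303875 ≈ 0.98314)
sqrt(-1644 - 1973) - o = sqrt(-1644 - 1973) - 1*298752/303875 = sqrt(-3617) - 298752/303875 = I*sqrt(3617) - 298752/303875 = -298752/303875 + I*sqrt(3617)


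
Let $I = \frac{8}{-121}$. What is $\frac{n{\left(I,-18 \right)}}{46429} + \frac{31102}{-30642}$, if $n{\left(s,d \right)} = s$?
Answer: $- \frac{87364225427}{86071983789} \approx -1.015$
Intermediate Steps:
$I = - \frac{8}{121}$ ($I = 8 \left(- \frac{1}{121}\right) = - \frac{8}{121} \approx -0.066116$)
$\frac{n{\left(I,-18 \right)}}{46429} + \frac{31102}{-30642} = - \frac{8}{121 \cdot 46429} + \frac{31102}{-30642} = \left(- \frac{8}{121}\right) \frac{1}{46429} + 31102 \left(- \frac{1}{30642}\right) = - \frac{8}{5617909} - \frac{15551}{15321} = - \frac{87364225427}{86071983789}$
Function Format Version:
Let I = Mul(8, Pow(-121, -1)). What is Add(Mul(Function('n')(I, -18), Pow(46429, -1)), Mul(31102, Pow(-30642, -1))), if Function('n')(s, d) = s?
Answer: Rational(-87364225427, 86071983789) ≈ -1.0150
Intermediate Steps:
I = Rational(-8, 121) (I = Mul(8, Rational(-1, 121)) = Rational(-8, 121) ≈ -0.066116)
Add(Mul(Function('n')(I, -18), Pow(46429, -1)), Mul(31102, Pow(-30642, -1))) = Add(Mul(Rational(-8, 121), Pow(46429, -1)), Mul(31102, Pow(-30642, -1))) = Add(Mul(Rational(-8, 121), Rational(1, 46429)), Mul(31102, Rational(-1, 30642))) = Add(Rational(-8, 5617909), Rational(-15551, 15321)) = Rational(-87364225427, 86071983789)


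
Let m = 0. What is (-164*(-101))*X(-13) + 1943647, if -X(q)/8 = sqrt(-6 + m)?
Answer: 1943647 - 132512*I*sqrt(6) ≈ 1.9436e+6 - 3.2459e+5*I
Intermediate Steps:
X(q) = -8*I*sqrt(6) (X(q) = -8*sqrt(-6 + 0) = -8*I*sqrt(6))
(-164*(-101))*X(-13) + 1943647 = (-164*(-101))*(-8*I*sqrt(6)) + 1943647 = 16564*(-8*I*sqrt(6)) + 1943647 = -132512*I*sqrt(6) + 1943647 = 1943647 - 132512*I*sqrt(6)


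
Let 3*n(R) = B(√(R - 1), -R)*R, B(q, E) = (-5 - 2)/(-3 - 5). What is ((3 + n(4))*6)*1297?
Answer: 32425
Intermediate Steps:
B(q, E) = 7/8 (B(q, E) = -7/(-8) = -⅛*(-7) = 7/8)
n(R) = 7*R/24 (n(R) = (7*R/8)/3 = 7*R/24)
((3 + n(4))*6)*1297 = ((3 + (7/24)*4)*6)*1297 = ((3 + 7/6)*6)*1297 = ((25/6)*6)*1297 = 25*1297 = 32425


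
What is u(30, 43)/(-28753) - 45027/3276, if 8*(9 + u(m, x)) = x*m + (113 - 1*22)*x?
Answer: -288169439/20932184 ≈ -13.767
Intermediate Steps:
u(m, x) = -9 + 91*x/8 + m*x/8 (u(m, x) = -9 + (x*m + (113 - 1*22)*x)/8 = -9 + (m*x + (113 - 22)*x)/8 = -9 + (m*x + 91*x)/8 = -9 + (91*x + m*x)/8 = -9 + (91*x/8 + m*x/8) = -9 + 91*x/8 + m*x/8)
u(30, 43)/(-28753) - 45027/3276 = (-9 + (91/8)*43 + (⅛)*30*43)/(-28753) - 45027/3276 = (-9 + 3913/8 + 645/4)*(-1/28753) - 45027*1/3276 = (5131/8)*(-1/28753) - 5003/364 = -5131/230024 - 5003/364 = -288169439/20932184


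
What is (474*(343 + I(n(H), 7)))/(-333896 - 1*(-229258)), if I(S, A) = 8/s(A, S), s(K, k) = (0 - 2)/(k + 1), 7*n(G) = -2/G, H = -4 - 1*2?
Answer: -562085/366233 ≈ -1.5348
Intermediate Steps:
H = -6 (H = -4 - 2 = -6)
n(G) = -2/(7*G) (n(G) = (-2/G)/7 = -2/(7*G))
s(K, k) = -2/(1 + k)
I(S, A) = -4 - 4*S (I(S, A) = 8/((-2/(1 + S))) = 8*(-1/2 - S/2) = -4 - 4*S)
(474*(343 + I(n(H), 7)))/(-333896 - 1*(-229258)) = (474*(343 + (-4 - (-8)/(7*(-6)))))/(-333896 - 1*(-229258)) = (474*(343 + (-4 - (-8)*(-1)/(7*6))))/(-333896 + 229258) = (474*(343 + (-4 - 4*1/21)))/(-104638) = (474*(343 + (-4 - 4/21)))*(-1/104638) = (474*(343 - 88/21))*(-1/104638) = (474*(7115/21))*(-1/104638) = (1124170/7)*(-1/104638) = -562085/366233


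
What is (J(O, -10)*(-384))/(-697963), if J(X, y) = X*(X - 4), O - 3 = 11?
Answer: 7680/99709 ≈ 0.077024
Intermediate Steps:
O = 14 (O = 3 + 11 = 14)
J(X, y) = X*(-4 + X)
(J(O, -10)*(-384))/(-697963) = ((14*(-4 + 14))*(-384))/(-697963) = ((14*10)*(-384))*(-1/697963) = (140*(-384))*(-1/697963) = -53760*(-1/697963) = 7680/99709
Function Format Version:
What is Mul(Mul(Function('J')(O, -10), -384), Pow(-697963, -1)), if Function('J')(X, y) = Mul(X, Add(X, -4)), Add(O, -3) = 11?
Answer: Rational(7680, 99709) ≈ 0.077024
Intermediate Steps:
O = 14 (O = Add(3, 11) = 14)
Function('J')(X, y) = Mul(X, Add(-4, X))
Mul(Mul(Function('J')(O, -10), -384), Pow(-697963, -1)) = Mul(Mul(Mul(14, Add(-4, 14)), -384), Pow(-697963, -1)) = Mul(Mul(Mul(14, 10), -384), Rational(-1, 697963)) = Mul(Mul(140, -384), Rational(-1, 697963)) = Mul(-53760, Rational(-1, 697963)) = Rational(7680, 99709)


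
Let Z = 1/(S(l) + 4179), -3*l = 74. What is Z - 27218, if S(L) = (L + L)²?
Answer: -1619879261/59515 ≈ -27218.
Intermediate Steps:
l = -74/3 (l = -⅓*74 = -74/3 ≈ -24.667)
S(L) = 4*L² (S(L) = (2*L)² = 4*L²)
Z = 9/59515 (Z = 1/(4*(-74/3)² + 4179) = 1/(4*(5476/9) + 4179) = 1/(21904/9 + 4179) = 1/(59515/9) = 9/59515 ≈ 0.00015122)
Z - 27218 = 9/59515 - 27218 = -1619879261/59515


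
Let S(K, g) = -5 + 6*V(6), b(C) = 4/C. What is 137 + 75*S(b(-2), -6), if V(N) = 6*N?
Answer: 15962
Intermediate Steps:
S(K, g) = 211 (S(K, g) = -5 + 6*(6*6) = -5 + 6*36 = -5 + 216 = 211)
137 + 75*S(b(-2), -6) = 137 + 75*211 = 137 + 15825 = 15962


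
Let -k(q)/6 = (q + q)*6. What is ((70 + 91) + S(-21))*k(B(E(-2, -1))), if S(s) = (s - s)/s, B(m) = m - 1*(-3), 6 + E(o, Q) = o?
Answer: 57960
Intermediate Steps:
E(o, Q) = -6 + o
B(m) = 3 + m (B(m) = m + 3 = 3 + m)
S(s) = 0 (S(s) = 0/s = 0)
k(q) = -72*q (k(q) = -6*(q + q)*6 = -6*2*q*6 = -72*q)
((70 + 91) + S(-21))*k(B(E(-2, -1))) = ((70 + 91) + 0)*(-72*(3 + (-6 - 2))) = (161 + 0)*(-72*(3 - 8)) = 161*(-72*(-5)) = 161*360 = 57960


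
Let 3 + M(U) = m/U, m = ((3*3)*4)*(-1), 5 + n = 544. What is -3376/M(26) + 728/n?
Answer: 3385304/4389 ≈ 771.32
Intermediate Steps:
n = 539 (n = -5 + 544 = 539)
m = -36 (m = (9*4)*(-1) = 36*(-1) = -36)
M(U) = -3 - 36/U
-3376/M(26) + 728/n = -3376/(-3 - 36/26) + 728/539 = -3376/(-3 - 36*1/26) + 728*(1/539) = -3376/(-3 - 18/13) + 104/77 = -3376/(-57/13) + 104/77 = -3376*(-13/57) + 104/77 = 43888/57 + 104/77 = 3385304/4389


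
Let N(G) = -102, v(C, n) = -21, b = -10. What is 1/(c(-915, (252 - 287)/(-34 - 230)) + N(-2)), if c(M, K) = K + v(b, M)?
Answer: -264/32437 ≈ -0.0081389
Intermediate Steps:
c(M, K) = -21 + K (c(M, K) = K - 21 = -21 + K)
1/(c(-915, (252 - 287)/(-34 - 230)) + N(-2)) = 1/((-21 + (252 - 287)/(-34 - 230)) - 102) = 1/((-21 - 35/(-264)) - 102) = 1/((-21 - 35*(-1/264)) - 102) = 1/((-21 + 35/264) - 102) = 1/(-5509/264 - 102) = 1/(-32437/264) = -264/32437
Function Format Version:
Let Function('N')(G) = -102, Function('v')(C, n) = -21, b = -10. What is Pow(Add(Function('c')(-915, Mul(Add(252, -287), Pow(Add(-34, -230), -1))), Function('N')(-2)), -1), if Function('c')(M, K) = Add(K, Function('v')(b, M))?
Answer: Rational(-264, 32437) ≈ -0.0081389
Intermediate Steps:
Function('c')(M, K) = Add(-21, K) (Function('c')(M, K) = Add(K, -21) = Add(-21, K))
Pow(Add(Function('c')(-915, Mul(Add(252, -287), Pow(Add(-34, -230), -1))), Function('N')(-2)), -1) = Pow(Add(Add(-21, Mul(Add(252, -287), Pow(Add(-34, -230), -1))), -102), -1) = Pow(Add(Add(-21, Mul(-35, Pow(-264, -1))), -102), -1) = Pow(Add(Add(-21, Mul(-35, Rational(-1, 264))), -102), -1) = Pow(Add(Add(-21, Rational(35, 264)), -102), -1) = Pow(Add(Rational(-5509, 264), -102), -1) = Pow(Rational(-32437, 264), -1) = Rational(-264, 32437)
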